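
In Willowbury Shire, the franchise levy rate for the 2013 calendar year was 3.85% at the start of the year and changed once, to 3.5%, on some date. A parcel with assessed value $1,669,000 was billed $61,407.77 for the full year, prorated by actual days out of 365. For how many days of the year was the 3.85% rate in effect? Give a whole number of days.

187 days

Let d = days at the first rate; then 365 − d days at the second rate.
$1,669,000 × [3.85%·d + 3.5%·(365−d)] / 365 = $61,407.77
Solving gives d = 187, so the new rate took effect on 7 Jul 2013.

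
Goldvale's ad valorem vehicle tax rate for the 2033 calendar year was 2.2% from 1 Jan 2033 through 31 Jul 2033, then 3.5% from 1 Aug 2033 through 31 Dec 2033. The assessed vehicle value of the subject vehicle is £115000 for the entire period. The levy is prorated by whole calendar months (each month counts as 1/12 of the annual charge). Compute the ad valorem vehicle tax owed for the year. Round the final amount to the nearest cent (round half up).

£3152.92

1 Jan – 31 Jul 2033: 7 months at 2.2% → £115000 × 2.2% × 7/12 = £1475.8333
1 Aug – 31 Dec 2033: 5 months at 3.5% → £115000 × 3.5% × 5/12 = £1677.0833
Total = £3152.9167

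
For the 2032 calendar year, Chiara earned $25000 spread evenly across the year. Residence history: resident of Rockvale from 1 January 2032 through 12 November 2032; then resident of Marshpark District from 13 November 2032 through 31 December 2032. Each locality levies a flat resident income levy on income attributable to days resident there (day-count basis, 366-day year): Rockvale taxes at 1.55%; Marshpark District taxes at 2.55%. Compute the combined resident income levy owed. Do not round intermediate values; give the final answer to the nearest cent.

$420.97

Rockvale, 1 January – 12 November 2032: 317 days → $25000 × 1.55% × 317/366 = $335.6216
Marshpark District, 13 November – 31 December 2032: 49 days → $25000 × 2.55% × 49/366 = $85.3484
Total = $420.9699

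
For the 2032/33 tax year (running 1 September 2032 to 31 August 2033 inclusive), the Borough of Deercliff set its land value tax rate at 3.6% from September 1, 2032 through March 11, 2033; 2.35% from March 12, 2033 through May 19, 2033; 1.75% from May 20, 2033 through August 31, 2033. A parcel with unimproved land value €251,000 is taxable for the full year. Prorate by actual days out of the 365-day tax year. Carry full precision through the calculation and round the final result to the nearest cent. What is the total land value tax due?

€7,119.80

September 1, 2032 – March 11, 2033: 192 days at 3.6% → €251,000 × 3.6% × 192/365 = €4,753.1836
March 12 – May 19, 2033: 69 days at 2.35% → €251,000 × 2.35% × 69/365 = €1,115.0589
May 20 – August 31, 2033: 104 days at 1.75% → €251,000 × 1.75% × 104/365 = €1,251.5616
Total = €7,119.8041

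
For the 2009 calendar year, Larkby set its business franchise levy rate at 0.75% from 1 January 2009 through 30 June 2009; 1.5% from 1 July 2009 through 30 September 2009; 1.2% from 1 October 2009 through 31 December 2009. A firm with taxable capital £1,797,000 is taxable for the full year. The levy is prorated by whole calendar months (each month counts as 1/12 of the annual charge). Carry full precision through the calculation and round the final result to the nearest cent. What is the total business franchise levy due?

1 January – 30 June 2009: 6 months at 0.75% → £1,797,000 × 0.75% × 6/12 = £6,738.7500
1 July – 30 September 2009: 3 months at 1.5% → £1,797,000 × 1.5% × 3/12 = £6,738.7500
1 October – 31 December 2009: 3 months at 1.2% → £1,797,000 × 1.2% × 3/12 = £5,391.0000
Total = £18,868.5000

£18,868.50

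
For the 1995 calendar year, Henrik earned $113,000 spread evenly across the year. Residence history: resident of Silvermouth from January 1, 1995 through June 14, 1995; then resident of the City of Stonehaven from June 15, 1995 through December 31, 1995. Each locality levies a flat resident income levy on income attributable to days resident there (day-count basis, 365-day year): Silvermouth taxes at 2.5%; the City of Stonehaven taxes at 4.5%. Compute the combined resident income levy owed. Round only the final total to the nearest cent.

Silvermouth, January 1 – June 14, 1995: 165 days → $113,000 × 2.5% × 165/365 = $1,277.0548
The City of Stonehaven, June 15 – December 31, 1995: 200 days → $113,000 × 4.5% × 200/365 = $2,786.3014
Total = $4,063.3562

$4,063.36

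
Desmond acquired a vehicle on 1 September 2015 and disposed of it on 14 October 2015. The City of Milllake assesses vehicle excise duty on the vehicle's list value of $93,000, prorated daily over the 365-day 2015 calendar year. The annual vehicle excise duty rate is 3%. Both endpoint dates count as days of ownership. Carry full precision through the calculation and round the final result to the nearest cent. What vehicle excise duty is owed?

Days held (1 September – 14 October 2015): 44 out of 365
Tax = $93,000 × 3% × 44/365 = $336.3288

$336.33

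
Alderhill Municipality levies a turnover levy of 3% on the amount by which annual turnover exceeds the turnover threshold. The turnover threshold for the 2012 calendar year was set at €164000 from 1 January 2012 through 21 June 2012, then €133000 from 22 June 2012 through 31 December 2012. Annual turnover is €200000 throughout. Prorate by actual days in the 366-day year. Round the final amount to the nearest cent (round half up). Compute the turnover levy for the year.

€1570.41

1 January – 21 June 2012: 173 days, exemption €164000 → (€200000 − €164000) × 3% × 173/366 = €510.4918
22 June – 31 December 2012: 193 days, exemption €133000 → (€200000 − €133000) × 3% × 193/366 = €1059.9180
Total = €1570.4098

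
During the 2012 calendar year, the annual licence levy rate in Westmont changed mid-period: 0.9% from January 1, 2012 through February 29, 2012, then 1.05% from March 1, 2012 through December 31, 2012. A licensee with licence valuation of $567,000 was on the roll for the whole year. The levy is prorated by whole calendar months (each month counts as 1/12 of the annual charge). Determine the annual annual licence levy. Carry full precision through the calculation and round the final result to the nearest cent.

$5,811.75

January 1 – February 29, 2012: 2 months at 0.9% → $567,000 × 0.9% × 2/12 = $850.5000
March 1 – December 31, 2012: 10 months at 1.05% → $567,000 × 1.05% × 10/12 = $4,961.2500
Total = $5,811.7500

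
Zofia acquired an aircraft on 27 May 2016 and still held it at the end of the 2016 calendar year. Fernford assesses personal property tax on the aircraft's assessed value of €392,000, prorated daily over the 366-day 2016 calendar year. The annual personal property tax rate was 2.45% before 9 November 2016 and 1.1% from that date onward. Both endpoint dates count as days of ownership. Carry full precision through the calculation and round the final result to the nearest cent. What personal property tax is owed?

€4,980.33

27 May – 8 November 2016: 166 days at 2.45% → €392,000 × 2.45% × 166/366 = €4,355.9126
9 November – 31 December 2016: 53 days at 1.1% → €392,000 × 1.1% × 53/366 = €624.4153
Total = €4,980.3279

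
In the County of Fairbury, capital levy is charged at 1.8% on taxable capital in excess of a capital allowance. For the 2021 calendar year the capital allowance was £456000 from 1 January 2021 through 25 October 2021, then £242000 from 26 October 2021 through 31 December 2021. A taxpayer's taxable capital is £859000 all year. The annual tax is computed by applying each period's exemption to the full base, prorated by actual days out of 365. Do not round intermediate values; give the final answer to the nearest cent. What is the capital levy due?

£7961.08

1 January – 25 October 2021: 298 days, exemption £456000 → (£859000 − £456000) × 1.8% × 298/365 = £5922.4438
26 October – 31 December 2021: 67 days, exemption £242000 → (£859000 − £242000) × 1.8% × 67/365 = £2038.6356
Total = £7961.0795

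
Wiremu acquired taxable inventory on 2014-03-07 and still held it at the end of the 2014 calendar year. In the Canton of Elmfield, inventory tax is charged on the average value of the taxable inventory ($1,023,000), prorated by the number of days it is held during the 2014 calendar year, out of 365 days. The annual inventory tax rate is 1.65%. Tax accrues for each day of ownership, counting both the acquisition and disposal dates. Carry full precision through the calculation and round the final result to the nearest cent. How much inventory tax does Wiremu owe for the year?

$13,873.56

Days held (2014-03-07 to 2014-12-31): 300 out of 365
Tax = $1,023,000 × 1.65% × 300/365 = $13,873.5616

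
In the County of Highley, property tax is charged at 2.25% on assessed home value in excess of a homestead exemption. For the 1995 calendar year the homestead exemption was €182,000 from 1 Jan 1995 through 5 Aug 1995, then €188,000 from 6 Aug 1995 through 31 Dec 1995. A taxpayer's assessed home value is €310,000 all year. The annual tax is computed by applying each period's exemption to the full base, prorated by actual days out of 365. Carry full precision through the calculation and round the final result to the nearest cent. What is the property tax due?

€2,825.26

1 Jan – 5 Aug 1995: 217 days, exemption €182,000 → (€310,000 − €182,000) × 2.25% × 217/365 = €1,712.2192
6 Aug – 31 Dec 1995: 148 days, exemption €188,000 → (€310,000 − €188,000) × 2.25% × 148/365 = €1,113.0411
Total = €2,825.2603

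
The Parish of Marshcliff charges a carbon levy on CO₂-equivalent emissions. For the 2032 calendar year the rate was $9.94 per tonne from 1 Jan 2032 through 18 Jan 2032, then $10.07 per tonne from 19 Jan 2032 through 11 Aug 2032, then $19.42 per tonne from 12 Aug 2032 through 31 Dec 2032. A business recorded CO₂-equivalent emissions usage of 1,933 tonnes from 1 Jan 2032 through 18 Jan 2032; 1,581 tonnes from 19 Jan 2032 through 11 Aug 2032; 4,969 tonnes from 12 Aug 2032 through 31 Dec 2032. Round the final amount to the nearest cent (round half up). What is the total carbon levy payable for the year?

$131632.67

1 Jan – 18 Jan 2032: 1,933 tonnes at $9.94/tonne → $19214.02
19 Jan – 11 Aug 2032: 1,581 tonnes at $10.07/tonne → $15920.67
12 Aug – 31 Dec 2032: 4,969 tonnes at $19.42/tonne → $96497.98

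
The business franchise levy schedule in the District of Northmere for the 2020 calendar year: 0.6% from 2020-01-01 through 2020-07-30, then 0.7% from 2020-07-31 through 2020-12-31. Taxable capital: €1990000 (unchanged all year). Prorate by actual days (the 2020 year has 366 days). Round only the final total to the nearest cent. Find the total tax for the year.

2020-01-01 to 2020-07-30: 212 days at 0.6% → €1990000 × 0.6% × 212/366 = €6916.0656
2020-07-31 to 2020-12-31: 154 days at 0.7% → €1990000 × 0.7% × 154/366 = €5861.2568
Total = €12777.3224

€12777.32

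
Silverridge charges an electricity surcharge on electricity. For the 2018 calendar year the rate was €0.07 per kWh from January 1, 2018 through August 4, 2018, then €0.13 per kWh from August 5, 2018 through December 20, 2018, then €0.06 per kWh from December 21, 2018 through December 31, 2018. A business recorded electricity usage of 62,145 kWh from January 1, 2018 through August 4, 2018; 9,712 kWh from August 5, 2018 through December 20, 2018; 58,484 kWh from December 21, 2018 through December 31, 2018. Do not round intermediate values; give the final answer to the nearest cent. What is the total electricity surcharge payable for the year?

January 1 – August 4, 2018: 62,145 kWh at €0.07/kWh → €4,350.15
August 5 – December 20, 2018: 9,712 kWh at €0.13/kWh → €1,262.56
December 21 – December 31, 2018: 58,484 kWh at €0.06/kWh → €3,509.04

€9,121.75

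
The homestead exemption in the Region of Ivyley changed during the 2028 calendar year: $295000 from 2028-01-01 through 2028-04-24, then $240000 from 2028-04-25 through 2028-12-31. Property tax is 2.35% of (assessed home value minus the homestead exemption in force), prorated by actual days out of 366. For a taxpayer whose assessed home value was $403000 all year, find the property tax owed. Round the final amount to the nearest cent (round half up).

$3424.39

2028-01-01 to 2028-04-24: 115 days, exemption $295000 → ($403000 − $295000) × 2.35% × 115/366 = $797.4590
2028-04-25 to 2028-12-31: 251 days, exemption $240000 → ($403000 − $240000) × 2.35% × 251/366 = $2626.9276
Total = $3424.3866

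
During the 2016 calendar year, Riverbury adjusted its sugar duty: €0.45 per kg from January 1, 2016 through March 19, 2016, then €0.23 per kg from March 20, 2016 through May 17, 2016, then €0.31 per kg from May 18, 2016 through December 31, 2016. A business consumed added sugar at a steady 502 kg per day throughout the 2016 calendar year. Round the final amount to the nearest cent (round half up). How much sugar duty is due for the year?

January 1 – March 19, 2016: 79 days × 502 kg/day = 39,658 kg at €0.45/kg → €17,846.10
March 20 – May 17, 2016: 59 days × 502 kg/day = 29,618 kg at €0.23/kg → €6,812.14
May 18 – December 31, 2016: 228 days × 502 kg/day = 114,456 kg at €0.31/kg → €35,481.36

€60,139.60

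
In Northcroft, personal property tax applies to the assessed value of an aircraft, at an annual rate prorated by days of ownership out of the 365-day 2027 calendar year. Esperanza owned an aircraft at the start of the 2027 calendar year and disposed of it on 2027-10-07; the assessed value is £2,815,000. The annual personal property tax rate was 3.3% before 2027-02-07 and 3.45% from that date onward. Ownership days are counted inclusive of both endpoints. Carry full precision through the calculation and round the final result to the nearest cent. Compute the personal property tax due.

2027-01-01 to 2027-02-06: 37 days at 3.3% → £2,815,000 × 3.3% × 37/365 = £9,416.7534
2027-02-07 to 2027-10-07: 243 days at 3.45% → £2,815,000 × 3.45% × 243/365 = £64,656.3082
Total = £74,073.0616

£74,073.06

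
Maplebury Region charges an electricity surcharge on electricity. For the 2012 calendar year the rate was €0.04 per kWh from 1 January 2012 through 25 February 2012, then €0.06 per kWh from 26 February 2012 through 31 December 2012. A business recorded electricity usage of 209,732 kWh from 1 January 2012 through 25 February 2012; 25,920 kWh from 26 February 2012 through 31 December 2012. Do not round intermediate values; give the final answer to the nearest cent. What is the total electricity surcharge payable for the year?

1 January – 25 February 2012: 209,732 kWh at €0.04/kWh → €8,389.28
26 February – 31 December 2012: 25,920 kWh at €0.06/kWh → €1,555.20

€9,944.48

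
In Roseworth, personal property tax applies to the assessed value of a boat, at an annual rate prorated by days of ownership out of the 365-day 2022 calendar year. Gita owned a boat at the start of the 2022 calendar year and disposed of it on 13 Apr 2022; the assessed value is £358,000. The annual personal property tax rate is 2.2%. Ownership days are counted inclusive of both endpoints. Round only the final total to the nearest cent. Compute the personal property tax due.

£2,222.54

Days held (1 Jan – 13 Apr 2022): 103 out of 365
Tax = £358,000 × 2.2% × 103/365 = £2,222.5425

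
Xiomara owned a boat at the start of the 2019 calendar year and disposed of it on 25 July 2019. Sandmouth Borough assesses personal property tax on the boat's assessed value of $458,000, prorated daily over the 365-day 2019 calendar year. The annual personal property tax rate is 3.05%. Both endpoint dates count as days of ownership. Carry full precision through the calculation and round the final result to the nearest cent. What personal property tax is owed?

$7,883.87

Days held (1 January – 25 July 2019): 206 out of 365
Tax = $458,000 × 3.05% × 206/365 = $7,883.8740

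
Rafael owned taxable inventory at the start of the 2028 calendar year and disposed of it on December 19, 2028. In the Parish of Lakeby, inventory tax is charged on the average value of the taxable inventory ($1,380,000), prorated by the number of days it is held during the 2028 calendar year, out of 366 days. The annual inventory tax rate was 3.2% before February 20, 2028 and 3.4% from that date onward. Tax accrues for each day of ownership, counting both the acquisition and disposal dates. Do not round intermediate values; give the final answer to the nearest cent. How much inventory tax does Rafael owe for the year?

January 1 – February 19, 2028: 50 days at 3.2% → $1,380,000 × 3.2% × 50/366 = $6,032.7869
February 20 – December 19, 2028: 304 days at 3.4% → $1,380,000 × 3.4% × 304/366 = $38,971.8033
Total = $45,004.5902

$45,004.59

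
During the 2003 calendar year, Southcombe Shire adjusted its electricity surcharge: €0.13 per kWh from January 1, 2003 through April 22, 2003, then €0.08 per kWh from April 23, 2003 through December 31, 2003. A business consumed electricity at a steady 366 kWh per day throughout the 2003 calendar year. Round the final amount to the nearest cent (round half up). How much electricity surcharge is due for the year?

€12,736.80

January 1 – April 22, 2003: 112 days × 366 kWh/day = 40,992 kWh at €0.13/kWh → €5,328.96
April 23 – December 31, 2003: 253 days × 366 kWh/day = 92,598 kWh at €0.08/kWh → €7,407.84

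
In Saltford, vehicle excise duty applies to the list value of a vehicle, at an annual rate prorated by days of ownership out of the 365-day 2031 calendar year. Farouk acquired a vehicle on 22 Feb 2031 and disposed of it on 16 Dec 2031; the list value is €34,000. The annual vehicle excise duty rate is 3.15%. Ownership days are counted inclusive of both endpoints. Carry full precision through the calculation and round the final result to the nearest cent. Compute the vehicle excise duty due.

€874.41

Days held (22 Feb – 16 Dec 2031): 298 out of 365
Tax = €34,000 × 3.15% × 298/365 = €874.4055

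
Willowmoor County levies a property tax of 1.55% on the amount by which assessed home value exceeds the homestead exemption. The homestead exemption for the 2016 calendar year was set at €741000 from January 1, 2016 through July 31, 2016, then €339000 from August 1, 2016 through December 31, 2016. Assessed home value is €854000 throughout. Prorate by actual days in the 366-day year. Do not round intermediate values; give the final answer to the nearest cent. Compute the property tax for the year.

January 1 – July 31, 2016: 213 days, exemption €741000 → (€854000 − €741000) × 1.55% × 213/366 = €1019.3156
August 1 – December 31, 2016: 153 days, exemption €339000 → (€854000 − €339000) × 1.55% × 153/366 = €3336.9467
Total = €4356.2623

€4356.26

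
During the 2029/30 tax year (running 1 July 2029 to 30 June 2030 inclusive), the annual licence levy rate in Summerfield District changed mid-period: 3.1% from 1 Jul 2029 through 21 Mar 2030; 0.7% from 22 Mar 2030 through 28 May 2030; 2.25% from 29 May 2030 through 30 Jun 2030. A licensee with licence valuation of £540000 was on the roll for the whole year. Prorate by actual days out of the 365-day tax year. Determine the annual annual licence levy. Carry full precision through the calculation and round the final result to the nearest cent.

£13910.55

1 Jul 2029 – 21 Mar 2030: 264 days at 3.1% → £540000 × 3.1% × 264/365 = £12107.8356
22 Mar – 28 May 2030: 68 days at 0.7% → £540000 × 0.7% × 68/365 = £704.2192
29 May – 30 Jun 2030: 33 days at 2.25% → £540000 × 2.25% × 33/365 = £1098.4932
Total = £13910.5479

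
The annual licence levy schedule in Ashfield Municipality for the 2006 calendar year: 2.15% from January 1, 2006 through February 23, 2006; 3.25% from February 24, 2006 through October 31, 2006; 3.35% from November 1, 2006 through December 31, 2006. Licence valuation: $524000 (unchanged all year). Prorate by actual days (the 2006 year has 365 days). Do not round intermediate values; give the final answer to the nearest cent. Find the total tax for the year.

$16264.82

January 1 – February 23, 2006: 54 days at 2.15% → $524000 × 2.15% × 54/365 = $1666.7507
February 24 – October 31, 2006: 250 days at 3.25% → $524000 × 3.25% × 250/365 = $11664.3836
November 1 – December 31, 2006: 61 days at 3.35% → $524000 × 3.35% × 61/365 = $2933.6822
Total = $16264.8164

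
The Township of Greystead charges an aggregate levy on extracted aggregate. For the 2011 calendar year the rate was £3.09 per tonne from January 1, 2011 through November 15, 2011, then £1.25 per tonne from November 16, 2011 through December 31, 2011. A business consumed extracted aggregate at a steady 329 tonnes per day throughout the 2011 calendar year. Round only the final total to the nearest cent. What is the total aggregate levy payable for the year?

January 1 – November 15, 2011: 319 days × 329 tonnes/day = 104,951 tonnes at £3.09/tonne → £324,298.59
November 16 – December 31, 2011: 46 days × 329 tonnes/day = 15,134 tonnes at £1.25/tonne → £18,917.50

£343,216.09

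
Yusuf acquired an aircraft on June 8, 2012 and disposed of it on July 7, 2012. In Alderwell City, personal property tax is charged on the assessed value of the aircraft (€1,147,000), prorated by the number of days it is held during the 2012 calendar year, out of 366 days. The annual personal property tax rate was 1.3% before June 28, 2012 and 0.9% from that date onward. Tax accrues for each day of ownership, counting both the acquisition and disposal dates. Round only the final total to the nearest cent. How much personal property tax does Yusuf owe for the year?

June 8 – June 27, 2012: 20 days at 1.3% → €1,147,000 × 1.3% × 20/366 = €814.8087
June 28 – July 7, 2012: 10 days at 0.9% → €1,147,000 × 0.9% × 10/366 = €282.0492
Total = €1,096.8579

€1,096.86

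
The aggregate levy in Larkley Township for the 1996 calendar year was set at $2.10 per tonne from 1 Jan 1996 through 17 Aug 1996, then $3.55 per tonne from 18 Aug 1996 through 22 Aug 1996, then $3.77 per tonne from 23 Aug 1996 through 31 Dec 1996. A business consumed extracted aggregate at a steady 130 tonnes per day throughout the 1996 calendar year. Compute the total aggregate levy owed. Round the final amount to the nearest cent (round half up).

$129,300.60

1 Jan – 17 Aug 1996: 230 days × 130 tonnes/day = 29,900 tonnes at $2.10/tonne → $62,790.00
18 Aug – 22 Aug 1996: 5 days × 130 tonnes/day = 650 tonnes at $3.55/tonne → $2,307.50
23 Aug – 31 Dec 1996: 131 days × 130 tonnes/day = 17,030 tonnes at $3.77/tonne → $64,203.10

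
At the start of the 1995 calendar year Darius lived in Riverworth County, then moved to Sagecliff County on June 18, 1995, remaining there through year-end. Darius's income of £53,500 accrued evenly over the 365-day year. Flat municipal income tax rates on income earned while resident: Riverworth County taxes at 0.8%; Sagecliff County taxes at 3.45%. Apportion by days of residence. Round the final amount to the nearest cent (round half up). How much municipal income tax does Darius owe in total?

Riverworth County, January 1 – June 17, 1995: 168 days → £53,500 × 0.8% × 168/365 = £196.9973
Sagecliff County, June 18 – December 31, 1995: 197 days → £53,500 × 3.45% × 197/365 = £996.1993
Total = £1,193.1966

£1,193.20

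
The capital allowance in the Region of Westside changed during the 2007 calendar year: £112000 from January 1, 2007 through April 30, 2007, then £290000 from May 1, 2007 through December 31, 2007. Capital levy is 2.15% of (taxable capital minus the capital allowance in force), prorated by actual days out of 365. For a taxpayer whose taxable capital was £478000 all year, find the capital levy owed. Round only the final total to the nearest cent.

£5300.19

January 1 – April 30, 2007: 120 days, exemption £112000 → (£478000 − £112000) × 2.15% × 120/365 = £2587.0685
May 1 – December 31, 2007: 245 days, exemption £290000 → (£478000 − £290000) × 2.15% × 245/365 = £2713.1233
Total = £5300.1918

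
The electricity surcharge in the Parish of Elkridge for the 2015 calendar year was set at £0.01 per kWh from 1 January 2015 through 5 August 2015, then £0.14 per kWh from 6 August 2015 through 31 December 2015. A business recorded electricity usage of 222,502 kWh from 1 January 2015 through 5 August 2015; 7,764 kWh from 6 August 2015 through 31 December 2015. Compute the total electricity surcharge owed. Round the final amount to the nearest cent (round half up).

£3311.98

1 January – 5 August 2015: 222,502 kWh at £0.01/kWh → £2225.02
6 August – 31 December 2015: 7,764 kWh at £0.14/kWh → £1086.96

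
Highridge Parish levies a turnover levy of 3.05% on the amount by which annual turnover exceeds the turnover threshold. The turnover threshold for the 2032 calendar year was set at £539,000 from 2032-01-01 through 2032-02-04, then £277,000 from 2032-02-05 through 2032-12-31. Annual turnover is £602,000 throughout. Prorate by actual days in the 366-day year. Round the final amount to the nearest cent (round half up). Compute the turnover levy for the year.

£9,148.33

2032-01-01 to 2032-02-04: 35 days, exemption £539,000 → (£602,000 − £539,000) × 3.05% × 35/366 = £183.7500
2032-02-05 to 2032-12-31: 331 days, exemption £277,000 → (£602,000 − £277,000) × 3.05% × 331/366 = £8,964.5833
Total = £9,148.3333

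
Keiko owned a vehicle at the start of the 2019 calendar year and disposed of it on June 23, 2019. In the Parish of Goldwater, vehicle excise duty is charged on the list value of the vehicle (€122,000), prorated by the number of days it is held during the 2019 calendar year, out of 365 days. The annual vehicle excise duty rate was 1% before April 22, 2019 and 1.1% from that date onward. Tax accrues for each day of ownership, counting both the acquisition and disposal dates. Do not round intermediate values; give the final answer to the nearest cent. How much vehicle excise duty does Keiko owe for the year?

€602.65

January 1 – April 21, 2019: 111 days at 1% → €122,000 × 1% × 111/365 = €371.0137
April 22 – June 23, 2019: 63 days at 1.1% → €122,000 × 1.1% × 63/365 = €231.6329
Total = €602.6466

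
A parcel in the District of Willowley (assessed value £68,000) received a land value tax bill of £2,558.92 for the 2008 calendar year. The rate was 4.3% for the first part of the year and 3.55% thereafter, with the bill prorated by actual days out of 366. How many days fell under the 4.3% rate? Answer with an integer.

104 days

Let d = days at the first rate; then 366 − d days at the second rate.
£68,000 × [4.3%·d + 3.55%·(366−d)] / 366 = £2,558.92
Solving gives d = 104, so the new rate took effect on April 14, 2008.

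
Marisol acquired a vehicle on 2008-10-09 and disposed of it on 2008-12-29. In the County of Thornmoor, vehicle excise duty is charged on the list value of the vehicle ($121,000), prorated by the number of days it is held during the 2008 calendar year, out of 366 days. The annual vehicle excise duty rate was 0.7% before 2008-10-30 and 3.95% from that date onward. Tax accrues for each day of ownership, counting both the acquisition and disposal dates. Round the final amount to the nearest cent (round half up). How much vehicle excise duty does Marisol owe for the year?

$845.18

2008-10-09 to 2008-10-29: 21 days at 0.7% → $121,000 × 0.7% × 21/366 = $48.5984
2008-10-30 to 2008-12-29: 61 days at 3.95% → $121,000 × 3.95% × 61/366 = $796.5833
Total = $845.1817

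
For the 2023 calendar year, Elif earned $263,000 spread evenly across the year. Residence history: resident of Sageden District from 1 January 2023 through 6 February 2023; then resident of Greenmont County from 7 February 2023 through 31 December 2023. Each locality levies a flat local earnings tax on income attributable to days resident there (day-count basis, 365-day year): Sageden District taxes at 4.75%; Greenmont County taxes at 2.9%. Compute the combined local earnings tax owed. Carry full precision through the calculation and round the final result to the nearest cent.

$8,120.22

Sageden District, 1 January – 6 February 2023: 37 days → $263,000 × 4.75% × 37/365 = $1,266.3630
Greenmont County, 7 February – 31 December 2023: 328 days → $263,000 × 2.9% × 328/365 = $6,853.8521
Total = $8,120.2151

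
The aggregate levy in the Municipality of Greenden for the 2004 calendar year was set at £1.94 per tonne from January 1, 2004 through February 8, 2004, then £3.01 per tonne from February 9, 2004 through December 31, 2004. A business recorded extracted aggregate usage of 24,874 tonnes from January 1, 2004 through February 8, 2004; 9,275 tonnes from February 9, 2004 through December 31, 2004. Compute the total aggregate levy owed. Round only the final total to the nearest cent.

January 1 – February 8, 2004: 24,874 tonnes at £1.94/tonne → £48,255.56
February 9 – December 31, 2004: 9,275 tonnes at £3.01/tonne → £27,917.75

£76,173.31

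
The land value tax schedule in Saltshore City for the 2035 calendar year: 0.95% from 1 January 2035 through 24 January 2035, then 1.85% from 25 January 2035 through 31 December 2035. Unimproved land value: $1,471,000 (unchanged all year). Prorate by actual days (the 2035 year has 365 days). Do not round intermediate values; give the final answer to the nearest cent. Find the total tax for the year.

1 January – 24 January 2035: 24 days at 0.95% → $1,471,000 × 0.95% × 24/365 = $918.8712
25 January – 31 December 2035: 341 days at 1.85% → $1,471,000 × 1.85% × 341/365 = $25,424.1192
Total = $26,342.9904

$26,342.99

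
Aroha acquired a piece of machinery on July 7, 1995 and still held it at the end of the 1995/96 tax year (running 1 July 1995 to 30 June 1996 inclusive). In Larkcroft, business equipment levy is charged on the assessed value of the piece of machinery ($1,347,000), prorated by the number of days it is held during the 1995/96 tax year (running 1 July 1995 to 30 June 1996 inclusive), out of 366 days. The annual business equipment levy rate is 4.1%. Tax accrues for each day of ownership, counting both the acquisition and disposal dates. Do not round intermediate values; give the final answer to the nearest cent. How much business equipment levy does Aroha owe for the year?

Days held (July 7, 1995 – June 30, 1996): 360 out of 366
Tax = $1,347,000 × 4.1% × 360/366 = $54,321.6393

$54,321.64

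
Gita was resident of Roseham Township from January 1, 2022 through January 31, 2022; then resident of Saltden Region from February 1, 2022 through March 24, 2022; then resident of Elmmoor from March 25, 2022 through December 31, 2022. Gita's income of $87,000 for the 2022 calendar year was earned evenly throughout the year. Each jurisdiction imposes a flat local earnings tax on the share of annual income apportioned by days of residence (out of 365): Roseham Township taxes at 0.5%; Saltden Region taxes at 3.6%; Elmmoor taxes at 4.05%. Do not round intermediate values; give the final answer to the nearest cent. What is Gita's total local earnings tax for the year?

$3,205.41

Roseham Township, January 1 – January 31, 2022: 31 days → $87,000 × 0.5% × 31/365 = $36.9452
Saltden Region, February 1 – March 24, 2022: 52 days → $87,000 × 3.6% × 52/365 = $446.2027
Elmmoor, March 25 – December 31, 2022: 282 days → $87,000 × 4.05% × 282/365 = $2,722.2658
Total = $3,205.4137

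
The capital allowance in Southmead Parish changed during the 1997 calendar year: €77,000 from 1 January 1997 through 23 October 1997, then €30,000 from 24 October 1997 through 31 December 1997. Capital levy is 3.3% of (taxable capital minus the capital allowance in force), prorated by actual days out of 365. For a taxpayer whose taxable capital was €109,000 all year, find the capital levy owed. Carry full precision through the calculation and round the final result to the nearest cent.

1 January – 23 October 1997: 296 days, exemption €77,000 → (€109,000 − €77,000) × 3.3% × 296/365 = €856.3726
24 October – 31 December 1997: 69 days, exemption €30,000 → (€109,000 − €30,000) × 3.3% × 69/365 = €492.8301
Total = €1,349.2027

€1,349.20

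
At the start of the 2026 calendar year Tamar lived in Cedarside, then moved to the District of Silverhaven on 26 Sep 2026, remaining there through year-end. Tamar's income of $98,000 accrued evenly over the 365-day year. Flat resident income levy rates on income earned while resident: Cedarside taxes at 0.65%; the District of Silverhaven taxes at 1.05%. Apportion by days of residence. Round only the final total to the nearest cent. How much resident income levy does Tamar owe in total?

Cedarside, 1 Jan – 25 Sep 2026: 268 days → $98,000 × 0.65% × 268/365 = $467.7151
The District of Silverhaven, 26 Sep – 31 Dec 2026: 97 days → $98,000 × 1.05% × 97/365 = $273.4603
Total = $741.1753

$741.18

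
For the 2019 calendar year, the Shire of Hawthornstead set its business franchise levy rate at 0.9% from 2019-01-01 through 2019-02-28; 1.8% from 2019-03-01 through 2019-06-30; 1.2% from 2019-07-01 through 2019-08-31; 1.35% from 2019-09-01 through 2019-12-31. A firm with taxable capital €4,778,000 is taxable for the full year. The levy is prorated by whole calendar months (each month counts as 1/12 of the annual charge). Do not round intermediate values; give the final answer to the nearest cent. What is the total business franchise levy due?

€66,892.00

2019-01-01 to 2019-02-28: 2 months at 0.9% → €4,778,000 × 0.9% × 2/12 = €7,167.0000
2019-03-01 to 2019-06-30: 4 months at 1.8% → €4,778,000 × 1.8% × 4/12 = €28,668.0000
2019-07-01 to 2019-08-31: 2 months at 1.2% → €4,778,000 × 1.2% × 2/12 = €9,556.0000
2019-09-01 to 2019-12-31: 4 months at 1.35% → €4,778,000 × 1.35% × 4/12 = €21,501.0000
Total = €66,892.0000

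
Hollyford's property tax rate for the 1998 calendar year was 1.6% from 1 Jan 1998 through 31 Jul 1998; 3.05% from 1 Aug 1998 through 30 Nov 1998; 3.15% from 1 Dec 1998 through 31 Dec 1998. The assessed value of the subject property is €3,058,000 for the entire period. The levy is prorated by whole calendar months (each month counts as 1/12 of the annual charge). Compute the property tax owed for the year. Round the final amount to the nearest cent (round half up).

€67,658.25

1 Jan – 31 Jul 1998: 7 months at 1.6% → €3,058,000 × 1.6% × 7/12 = €28,541.3333
1 Aug – 30 Nov 1998: 4 months at 3.05% → €3,058,000 × 3.05% × 4/12 = €31,089.6667
1 Dec – 31 Dec 1998: 1 month at 3.15% → €3,058,000 × 3.15% × 1/12 = €8,027.2500
Total = €67,658.2500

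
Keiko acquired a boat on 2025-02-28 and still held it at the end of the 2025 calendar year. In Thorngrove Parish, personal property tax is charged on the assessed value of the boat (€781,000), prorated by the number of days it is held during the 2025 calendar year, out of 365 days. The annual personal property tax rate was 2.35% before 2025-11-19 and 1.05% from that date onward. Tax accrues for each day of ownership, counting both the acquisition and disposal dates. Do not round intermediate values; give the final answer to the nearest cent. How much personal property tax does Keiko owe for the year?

€14,240.95

2025-02-28 to 2025-11-18: 264 days at 2.35% → €781,000 × 2.35% × 264/365 = €13,274.8603
2025-11-19 to 2025-12-31: 43 days at 1.05% → €781,000 × 1.05% × 43/365 = €966.0863
Total = €14,240.9466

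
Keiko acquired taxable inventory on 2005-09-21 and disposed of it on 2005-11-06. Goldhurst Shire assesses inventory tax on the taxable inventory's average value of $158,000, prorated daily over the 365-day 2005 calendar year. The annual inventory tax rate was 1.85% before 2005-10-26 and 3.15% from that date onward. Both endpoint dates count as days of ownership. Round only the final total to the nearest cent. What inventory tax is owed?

$443.92

2005-09-21 to 2005-10-25: 35 days at 1.85% → $158,000 × 1.85% × 35/365 = $280.2877
2005-10-26 to 2005-11-06: 12 days at 3.15% → $158,000 × 3.15% × 12/365 = $163.6274
Total = $443.9151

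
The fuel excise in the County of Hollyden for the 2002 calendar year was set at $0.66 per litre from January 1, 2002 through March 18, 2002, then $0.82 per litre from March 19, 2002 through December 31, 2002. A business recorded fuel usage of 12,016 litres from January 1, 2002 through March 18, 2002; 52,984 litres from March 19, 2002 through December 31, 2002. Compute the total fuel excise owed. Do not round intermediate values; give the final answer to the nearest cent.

$51377.44

January 1 – March 18, 2002: 12,016 litres at $0.66/litre → $7930.56
March 19 – December 31, 2002: 52,984 litres at $0.82/litre → $43446.88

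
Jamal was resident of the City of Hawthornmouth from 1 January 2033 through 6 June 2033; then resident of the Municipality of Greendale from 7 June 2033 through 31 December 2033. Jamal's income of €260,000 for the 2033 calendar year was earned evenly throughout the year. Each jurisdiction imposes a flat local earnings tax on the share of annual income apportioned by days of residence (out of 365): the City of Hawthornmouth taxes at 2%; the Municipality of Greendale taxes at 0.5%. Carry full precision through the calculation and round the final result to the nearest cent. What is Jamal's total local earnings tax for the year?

The City of Hawthornmouth, 1 January – 6 June 2033: 157 days → €260,000 × 2% × 157/365 = €2,236.7123
The Municipality of Greendale, 7 June – 31 December 2033: 208 days → €260,000 × 0.5% × 208/365 = €740.8219
Total = €2,977.5342

€2,977.53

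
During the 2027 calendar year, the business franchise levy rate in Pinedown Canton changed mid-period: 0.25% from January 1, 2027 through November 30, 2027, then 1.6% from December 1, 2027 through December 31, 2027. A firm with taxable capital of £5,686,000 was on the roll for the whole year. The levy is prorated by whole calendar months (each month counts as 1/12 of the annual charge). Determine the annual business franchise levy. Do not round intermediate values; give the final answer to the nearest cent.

January 1 – November 30, 2027: 11 months at 0.25% → £5,686,000 × 0.25% × 11/12 = £13,030.4167
December 1 – December 31, 2027: 1 month at 1.6% → £5,686,000 × 1.6% × 1/12 = £7,581.3333
Total = £20,611.7500

£20,611.75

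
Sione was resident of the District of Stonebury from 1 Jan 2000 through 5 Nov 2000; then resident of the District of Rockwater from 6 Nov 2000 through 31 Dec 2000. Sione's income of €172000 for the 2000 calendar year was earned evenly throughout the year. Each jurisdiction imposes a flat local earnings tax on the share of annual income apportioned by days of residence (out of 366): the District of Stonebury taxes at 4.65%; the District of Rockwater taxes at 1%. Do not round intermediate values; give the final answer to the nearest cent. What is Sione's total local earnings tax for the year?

€7037.43

The District of Stonebury, 1 Jan – 5 Nov 2000: 310 days → €172000 × 4.65% × 310/366 = €6774.2623
The District of Rockwater, 6 Nov – 31 Dec 2000: 56 days → €172000 × 1% × 56/366 = €263.1694
Total = €7037.4317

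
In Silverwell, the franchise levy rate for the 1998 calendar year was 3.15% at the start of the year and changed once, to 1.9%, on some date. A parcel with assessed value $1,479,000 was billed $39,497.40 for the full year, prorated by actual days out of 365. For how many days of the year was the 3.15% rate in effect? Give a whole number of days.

225 days

Let d = days at the first rate; then 365 − d days at the second rate.
$1,479,000 × [3.15%·d + 1.9%·(365−d)] / 365 = $39,497.40
Solving gives d = 225, so the new rate took effect on 14 August 1998.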